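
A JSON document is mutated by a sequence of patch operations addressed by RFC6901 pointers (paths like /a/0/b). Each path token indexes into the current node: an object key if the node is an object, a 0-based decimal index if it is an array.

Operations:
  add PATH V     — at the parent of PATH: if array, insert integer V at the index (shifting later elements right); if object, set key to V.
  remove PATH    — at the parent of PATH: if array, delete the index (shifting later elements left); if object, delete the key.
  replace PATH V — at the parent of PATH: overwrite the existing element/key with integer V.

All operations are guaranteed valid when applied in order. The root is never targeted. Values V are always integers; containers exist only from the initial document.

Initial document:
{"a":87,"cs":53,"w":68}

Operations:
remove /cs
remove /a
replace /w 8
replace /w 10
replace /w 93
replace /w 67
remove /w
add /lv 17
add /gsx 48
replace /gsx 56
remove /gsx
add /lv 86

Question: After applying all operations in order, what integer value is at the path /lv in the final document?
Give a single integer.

Answer: 86

Derivation:
After op 1 (remove /cs): {"a":87,"w":68}
After op 2 (remove /a): {"w":68}
After op 3 (replace /w 8): {"w":8}
After op 4 (replace /w 10): {"w":10}
After op 5 (replace /w 93): {"w":93}
After op 6 (replace /w 67): {"w":67}
After op 7 (remove /w): {}
After op 8 (add /lv 17): {"lv":17}
After op 9 (add /gsx 48): {"gsx":48,"lv":17}
After op 10 (replace /gsx 56): {"gsx":56,"lv":17}
After op 11 (remove /gsx): {"lv":17}
After op 12 (add /lv 86): {"lv":86}
Value at /lv: 86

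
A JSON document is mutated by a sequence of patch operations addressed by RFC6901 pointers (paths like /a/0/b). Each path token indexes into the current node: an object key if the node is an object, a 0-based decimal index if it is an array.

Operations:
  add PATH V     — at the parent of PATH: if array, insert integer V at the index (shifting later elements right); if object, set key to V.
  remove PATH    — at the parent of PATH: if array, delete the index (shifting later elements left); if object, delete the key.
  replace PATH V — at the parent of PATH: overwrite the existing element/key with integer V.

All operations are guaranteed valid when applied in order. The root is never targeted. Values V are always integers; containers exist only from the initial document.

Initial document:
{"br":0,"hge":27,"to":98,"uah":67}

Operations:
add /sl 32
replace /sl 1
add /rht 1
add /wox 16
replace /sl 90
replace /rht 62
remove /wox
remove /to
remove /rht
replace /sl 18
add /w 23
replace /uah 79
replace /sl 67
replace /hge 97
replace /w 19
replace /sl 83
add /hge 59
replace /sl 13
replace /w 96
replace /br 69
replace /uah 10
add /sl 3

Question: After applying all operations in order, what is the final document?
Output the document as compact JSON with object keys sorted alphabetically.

After op 1 (add /sl 32): {"br":0,"hge":27,"sl":32,"to":98,"uah":67}
After op 2 (replace /sl 1): {"br":0,"hge":27,"sl":1,"to":98,"uah":67}
After op 3 (add /rht 1): {"br":0,"hge":27,"rht":1,"sl":1,"to":98,"uah":67}
After op 4 (add /wox 16): {"br":0,"hge":27,"rht":1,"sl":1,"to":98,"uah":67,"wox":16}
After op 5 (replace /sl 90): {"br":0,"hge":27,"rht":1,"sl":90,"to":98,"uah":67,"wox":16}
After op 6 (replace /rht 62): {"br":0,"hge":27,"rht":62,"sl":90,"to":98,"uah":67,"wox":16}
After op 7 (remove /wox): {"br":0,"hge":27,"rht":62,"sl":90,"to":98,"uah":67}
After op 8 (remove /to): {"br":0,"hge":27,"rht":62,"sl":90,"uah":67}
After op 9 (remove /rht): {"br":0,"hge":27,"sl":90,"uah":67}
After op 10 (replace /sl 18): {"br":0,"hge":27,"sl":18,"uah":67}
After op 11 (add /w 23): {"br":0,"hge":27,"sl":18,"uah":67,"w":23}
After op 12 (replace /uah 79): {"br":0,"hge":27,"sl":18,"uah":79,"w":23}
After op 13 (replace /sl 67): {"br":0,"hge":27,"sl":67,"uah":79,"w":23}
After op 14 (replace /hge 97): {"br":0,"hge":97,"sl":67,"uah":79,"w":23}
After op 15 (replace /w 19): {"br":0,"hge":97,"sl":67,"uah":79,"w":19}
After op 16 (replace /sl 83): {"br":0,"hge":97,"sl":83,"uah":79,"w":19}
After op 17 (add /hge 59): {"br":0,"hge":59,"sl":83,"uah":79,"w":19}
After op 18 (replace /sl 13): {"br":0,"hge":59,"sl":13,"uah":79,"w":19}
After op 19 (replace /w 96): {"br":0,"hge":59,"sl":13,"uah":79,"w":96}
After op 20 (replace /br 69): {"br":69,"hge":59,"sl":13,"uah":79,"w":96}
After op 21 (replace /uah 10): {"br":69,"hge":59,"sl":13,"uah":10,"w":96}
After op 22 (add /sl 3): {"br":69,"hge":59,"sl":3,"uah":10,"w":96}

Answer: {"br":69,"hge":59,"sl":3,"uah":10,"w":96}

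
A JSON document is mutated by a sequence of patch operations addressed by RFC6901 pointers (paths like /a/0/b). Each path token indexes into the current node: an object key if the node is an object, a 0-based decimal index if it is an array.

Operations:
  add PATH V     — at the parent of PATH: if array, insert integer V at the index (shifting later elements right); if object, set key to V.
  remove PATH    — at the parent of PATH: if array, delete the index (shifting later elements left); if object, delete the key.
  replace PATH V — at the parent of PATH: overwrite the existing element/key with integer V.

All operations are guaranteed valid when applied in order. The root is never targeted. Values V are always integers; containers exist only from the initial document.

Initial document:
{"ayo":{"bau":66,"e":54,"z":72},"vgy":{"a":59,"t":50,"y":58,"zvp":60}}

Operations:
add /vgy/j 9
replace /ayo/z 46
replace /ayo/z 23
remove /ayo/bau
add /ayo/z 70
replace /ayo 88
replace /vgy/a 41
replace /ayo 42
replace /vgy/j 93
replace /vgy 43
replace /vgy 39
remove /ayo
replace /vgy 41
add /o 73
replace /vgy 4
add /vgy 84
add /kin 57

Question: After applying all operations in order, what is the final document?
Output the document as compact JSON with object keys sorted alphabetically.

After op 1 (add /vgy/j 9): {"ayo":{"bau":66,"e":54,"z":72},"vgy":{"a":59,"j":9,"t":50,"y":58,"zvp":60}}
After op 2 (replace /ayo/z 46): {"ayo":{"bau":66,"e":54,"z":46},"vgy":{"a":59,"j":9,"t":50,"y":58,"zvp":60}}
After op 3 (replace /ayo/z 23): {"ayo":{"bau":66,"e":54,"z":23},"vgy":{"a":59,"j":9,"t":50,"y":58,"zvp":60}}
After op 4 (remove /ayo/bau): {"ayo":{"e":54,"z":23},"vgy":{"a":59,"j":9,"t":50,"y":58,"zvp":60}}
After op 5 (add /ayo/z 70): {"ayo":{"e":54,"z":70},"vgy":{"a":59,"j":9,"t":50,"y":58,"zvp":60}}
After op 6 (replace /ayo 88): {"ayo":88,"vgy":{"a":59,"j":9,"t":50,"y":58,"zvp":60}}
After op 7 (replace /vgy/a 41): {"ayo":88,"vgy":{"a":41,"j":9,"t":50,"y":58,"zvp":60}}
After op 8 (replace /ayo 42): {"ayo":42,"vgy":{"a":41,"j":9,"t":50,"y":58,"zvp":60}}
After op 9 (replace /vgy/j 93): {"ayo":42,"vgy":{"a":41,"j":93,"t":50,"y":58,"zvp":60}}
After op 10 (replace /vgy 43): {"ayo":42,"vgy":43}
After op 11 (replace /vgy 39): {"ayo":42,"vgy":39}
After op 12 (remove /ayo): {"vgy":39}
After op 13 (replace /vgy 41): {"vgy":41}
After op 14 (add /o 73): {"o":73,"vgy":41}
After op 15 (replace /vgy 4): {"o":73,"vgy":4}
After op 16 (add /vgy 84): {"o":73,"vgy":84}
After op 17 (add /kin 57): {"kin":57,"o":73,"vgy":84}

Answer: {"kin":57,"o":73,"vgy":84}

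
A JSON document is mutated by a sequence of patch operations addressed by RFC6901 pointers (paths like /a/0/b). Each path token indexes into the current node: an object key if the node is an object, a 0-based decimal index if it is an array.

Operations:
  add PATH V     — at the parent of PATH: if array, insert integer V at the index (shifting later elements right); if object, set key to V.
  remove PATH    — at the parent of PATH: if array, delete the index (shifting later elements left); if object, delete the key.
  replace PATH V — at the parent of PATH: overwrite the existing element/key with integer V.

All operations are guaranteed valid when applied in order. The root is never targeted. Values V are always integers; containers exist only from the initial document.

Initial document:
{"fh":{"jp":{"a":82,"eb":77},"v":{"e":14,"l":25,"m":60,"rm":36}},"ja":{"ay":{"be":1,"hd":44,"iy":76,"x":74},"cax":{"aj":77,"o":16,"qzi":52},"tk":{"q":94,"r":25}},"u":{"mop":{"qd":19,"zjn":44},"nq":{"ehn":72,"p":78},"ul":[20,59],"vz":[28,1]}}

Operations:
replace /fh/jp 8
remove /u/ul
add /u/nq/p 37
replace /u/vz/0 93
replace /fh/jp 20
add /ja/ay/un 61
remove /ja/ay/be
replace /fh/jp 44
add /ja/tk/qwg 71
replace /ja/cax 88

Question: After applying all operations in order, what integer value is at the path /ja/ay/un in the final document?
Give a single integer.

Answer: 61

Derivation:
After op 1 (replace /fh/jp 8): {"fh":{"jp":8,"v":{"e":14,"l":25,"m":60,"rm":36}},"ja":{"ay":{"be":1,"hd":44,"iy":76,"x":74},"cax":{"aj":77,"o":16,"qzi":52},"tk":{"q":94,"r":25}},"u":{"mop":{"qd":19,"zjn":44},"nq":{"ehn":72,"p":78},"ul":[20,59],"vz":[28,1]}}
After op 2 (remove /u/ul): {"fh":{"jp":8,"v":{"e":14,"l":25,"m":60,"rm":36}},"ja":{"ay":{"be":1,"hd":44,"iy":76,"x":74},"cax":{"aj":77,"o":16,"qzi":52},"tk":{"q":94,"r":25}},"u":{"mop":{"qd":19,"zjn":44},"nq":{"ehn":72,"p":78},"vz":[28,1]}}
After op 3 (add /u/nq/p 37): {"fh":{"jp":8,"v":{"e":14,"l":25,"m":60,"rm":36}},"ja":{"ay":{"be":1,"hd":44,"iy":76,"x":74},"cax":{"aj":77,"o":16,"qzi":52},"tk":{"q":94,"r":25}},"u":{"mop":{"qd":19,"zjn":44},"nq":{"ehn":72,"p":37},"vz":[28,1]}}
After op 4 (replace /u/vz/0 93): {"fh":{"jp":8,"v":{"e":14,"l":25,"m":60,"rm":36}},"ja":{"ay":{"be":1,"hd":44,"iy":76,"x":74},"cax":{"aj":77,"o":16,"qzi":52},"tk":{"q":94,"r":25}},"u":{"mop":{"qd":19,"zjn":44},"nq":{"ehn":72,"p":37},"vz":[93,1]}}
After op 5 (replace /fh/jp 20): {"fh":{"jp":20,"v":{"e":14,"l":25,"m":60,"rm":36}},"ja":{"ay":{"be":1,"hd":44,"iy":76,"x":74},"cax":{"aj":77,"o":16,"qzi":52},"tk":{"q":94,"r":25}},"u":{"mop":{"qd":19,"zjn":44},"nq":{"ehn":72,"p":37},"vz":[93,1]}}
After op 6 (add /ja/ay/un 61): {"fh":{"jp":20,"v":{"e":14,"l":25,"m":60,"rm":36}},"ja":{"ay":{"be":1,"hd":44,"iy":76,"un":61,"x":74},"cax":{"aj":77,"o":16,"qzi":52},"tk":{"q":94,"r":25}},"u":{"mop":{"qd":19,"zjn":44},"nq":{"ehn":72,"p":37},"vz":[93,1]}}
After op 7 (remove /ja/ay/be): {"fh":{"jp":20,"v":{"e":14,"l":25,"m":60,"rm":36}},"ja":{"ay":{"hd":44,"iy":76,"un":61,"x":74},"cax":{"aj":77,"o":16,"qzi":52},"tk":{"q":94,"r":25}},"u":{"mop":{"qd":19,"zjn":44},"nq":{"ehn":72,"p":37},"vz":[93,1]}}
After op 8 (replace /fh/jp 44): {"fh":{"jp":44,"v":{"e":14,"l":25,"m":60,"rm":36}},"ja":{"ay":{"hd":44,"iy":76,"un":61,"x":74},"cax":{"aj":77,"o":16,"qzi":52},"tk":{"q":94,"r":25}},"u":{"mop":{"qd":19,"zjn":44},"nq":{"ehn":72,"p":37},"vz":[93,1]}}
After op 9 (add /ja/tk/qwg 71): {"fh":{"jp":44,"v":{"e":14,"l":25,"m":60,"rm":36}},"ja":{"ay":{"hd":44,"iy":76,"un":61,"x":74},"cax":{"aj":77,"o":16,"qzi":52},"tk":{"q":94,"qwg":71,"r":25}},"u":{"mop":{"qd":19,"zjn":44},"nq":{"ehn":72,"p":37},"vz":[93,1]}}
After op 10 (replace /ja/cax 88): {"fh":{"jp":44,"v":{"e":14,"l":25,"m":60,"rm":36}},"ja":{"ay":{"hd":44,"iy":76,"un":61,"x":74},"cax":88,"tk":{"q":94,"qwg":71,"r":25}},"u":{"mop":{"qd":19,"zjn":44},"nq":{"ehn":72,"p":37},"vz":[93,1]}}
Value at /ja/ay/un: 61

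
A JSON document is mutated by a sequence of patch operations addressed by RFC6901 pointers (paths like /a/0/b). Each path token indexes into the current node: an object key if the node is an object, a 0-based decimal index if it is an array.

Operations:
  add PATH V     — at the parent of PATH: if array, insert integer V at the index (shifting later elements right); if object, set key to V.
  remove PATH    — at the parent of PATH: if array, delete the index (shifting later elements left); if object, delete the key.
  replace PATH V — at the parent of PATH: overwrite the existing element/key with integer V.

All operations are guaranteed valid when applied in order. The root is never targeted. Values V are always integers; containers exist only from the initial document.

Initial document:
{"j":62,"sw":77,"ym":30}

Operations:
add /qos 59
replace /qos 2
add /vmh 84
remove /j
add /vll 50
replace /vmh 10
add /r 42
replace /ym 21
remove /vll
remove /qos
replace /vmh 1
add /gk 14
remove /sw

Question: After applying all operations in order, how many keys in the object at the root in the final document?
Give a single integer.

Answer: 4

Derivation:
After op 1 (add /qos 59): {"j":62,"qos":59,"sw":77,"ym":30}
After op 2 (replace /qos 2): {"j":62,"qos":2,"sw":77,"ym":30}
After op 3 (add /vmh 84): {"j":62,"qos":2,"sw":77,"vmh":84,"ym":30}
After op 4 (remove /j): {"qos":2,"sw":77,"vmh":84,"ym":30}
After op 5 (add /vll 50): {"qos":2,"sw":77,"vll":50,"vmh":84,"ym":30}
After op 6 (replace /vmh 10): {"qos":2,"sw":77,"vll":50,"vmh":10,"ym":30}
After op 7 (add /r 42): {"qos":2,"r":42,"sw":77,"vll":50,"vmh":10,"ym":30}
After op 8 (replace /ym 21): {"qos":2,"r":42,"sw":77,"vll":50,"vmh":10,"ym":21}
After op 9 (remove /vll): {"qos":2,"r":42,"sw":77,"vmh":10,"ym":21}
After op 10 (remove /qos): {"r":42,"sw":77,"vmh":10,"ym":21}
After op 11 (replace /vmh 1): {"r":42,"sw":77,"vmh":1,"ym":21}
After op 12 (add /gk 14): {"gk":14,"r":42,"sw":77,"vmh":1,"ym":21}
After op 13 (remove /sw): {"gk":14,"r":42,"vmh":1,"ym":21}
Size at the root: 4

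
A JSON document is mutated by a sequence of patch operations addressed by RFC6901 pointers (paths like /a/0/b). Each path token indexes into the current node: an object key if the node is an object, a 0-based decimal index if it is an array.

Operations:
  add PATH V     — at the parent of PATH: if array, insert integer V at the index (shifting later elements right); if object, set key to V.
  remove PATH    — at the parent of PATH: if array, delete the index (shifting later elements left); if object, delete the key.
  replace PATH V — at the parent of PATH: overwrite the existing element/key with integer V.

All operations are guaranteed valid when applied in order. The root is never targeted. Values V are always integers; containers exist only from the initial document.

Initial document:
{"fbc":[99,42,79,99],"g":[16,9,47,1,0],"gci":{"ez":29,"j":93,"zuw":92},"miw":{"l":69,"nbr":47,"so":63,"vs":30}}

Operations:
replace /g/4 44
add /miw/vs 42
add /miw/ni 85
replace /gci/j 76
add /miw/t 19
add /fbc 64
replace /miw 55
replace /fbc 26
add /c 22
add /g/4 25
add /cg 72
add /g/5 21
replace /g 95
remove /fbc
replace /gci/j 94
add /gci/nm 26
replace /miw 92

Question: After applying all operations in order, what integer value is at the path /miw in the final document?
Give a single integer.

Answer: 92

Derivation:
After op 1 (replace /g/4 44): {"fbc":[99,42,79,99],"g":[16,9,47,1,44],"gci":{"ez":29,"j":93,"zuw":92},"miw":{"l":69,"nbr":47,"so":63,"vs":30}}
After op 2 (add /miw/vs 42): {"fbc":[99,42,79,99],"g":[16,9,47,1,44],"gci":{"ez":29,"j":93,"zuw":92},"miw":{"l":69,"nbr":47,"so":63,"vs":42}}
After op 3 (add /miw/ni 85): {"fbc":[99,42,79,99],"g":[16,9,47,1,44],"gci":{"ez":29,"j":93,"zuw":92},"miw":{"l":69,"nbr":47,"ni":85,"so":63,"vs":42}}
After op 4 (replace /gci/j 76): {"fbc":[99,42,79,99],"g":[16,9,47,1,44],"gci":{"ez":29,"j":76,"zuw":92},"miw":{"l":69,"nbr":47,"ni":85,"so":63,"vs":42}}
After op 5 (add /miw/t 19): {"fbc":[99,42,79,99],"g":[16,9,47,1,44],"gci":{"ez":29,"j":76,"zuw":92},"miw":{"l":69,"nbr":47,"ni":85,"so":63,"t":19,"vs":42}}
After op 6 (add /fbc 64): {"fbc":64,"g":[16,9,47,1,44],"gci":{"ez":29,"j":76,"zuw":92},"miw":{"l":69,"nbr":47,"ni":85,"so":63,"t":19,"vs":42}}
After op 7 (replace /miw 55): {"fbc":64,"g":[16,9,47,1,44],"gci":{"ez":29,"j":76,"zuw":92},"miw":55}
After op 8 (replace /fbc 26): {"fbc":26,"g":[16,9,47,1,44],"gci":{"ez":29,"j":76,"zuw":92},"miw":55}
After op 9 (add /c 22): {"c":22,"fbc":26,"g":[16,9,47,1,44],"gci":{"ez":29,"j":76,"zuw":92},"miw":55}
After op 10 (add /g/4 25): {"c":22,"fbc":26,"g":[16,9,47,1,25,44],"gci":{"ez":29,"j":76,"zuw":92},"miw":55}
After op 11 (add /cg 72): {"c":22,"cg":72,"fbc":26,"g":[16,9,47,1,25,44],"gci":{"ez":29,"j":76,"zuw":92},"miw":55}
After op 12 (add /g/5 21): {"c":22,"cg":72,"fbc":26,"g":[16,9,47,1,25,21,44],"gci":{"ez":29,"j":76,"zuw":92},"miw":55}
After op 13 (replace /g 95): {"c":22,"cg":72,"fbc":26,"g":95,"gci":{"ez":29,"j":76,"zuw":92},"miw":55}
After op 14 (remove /fbc): {"c":22,"cg":72,"g":95,"gci":{"ez":29,"j":76,"zuw":92},"miw":55}
After op 15 (replace /gci/j 94): {"c":22,"cg":72,"g":95,"gci":{"ez":29,"j":94,"zuw":92},"miw":55}
After op 16 (add /gci/nm 26): {"c":22,"cg":72,"g":95,"gci":{"ez":29,"j":94,"nm":26,"zuw":92},"miw":55}
After op 17 (replace /miw 92): {"c":22,"cg":72,"g":95,"gci":{"ez":29,"j":94,"nm":26,"zuw":92},"miw":92}
Value at /miw: 92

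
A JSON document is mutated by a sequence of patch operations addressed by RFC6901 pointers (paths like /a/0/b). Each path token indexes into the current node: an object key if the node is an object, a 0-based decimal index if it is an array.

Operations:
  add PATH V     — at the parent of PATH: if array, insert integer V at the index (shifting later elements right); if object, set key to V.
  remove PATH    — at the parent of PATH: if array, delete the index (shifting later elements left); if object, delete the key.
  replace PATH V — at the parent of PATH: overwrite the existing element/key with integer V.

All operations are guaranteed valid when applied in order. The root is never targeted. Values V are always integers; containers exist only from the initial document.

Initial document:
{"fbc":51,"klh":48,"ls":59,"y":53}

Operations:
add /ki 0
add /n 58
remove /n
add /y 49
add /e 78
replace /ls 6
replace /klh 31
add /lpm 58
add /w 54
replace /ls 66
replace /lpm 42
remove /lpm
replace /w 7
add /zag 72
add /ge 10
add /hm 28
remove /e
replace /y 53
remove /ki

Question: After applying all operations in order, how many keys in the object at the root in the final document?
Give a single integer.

After op 1 (add /ki 0): {"fbc":51,"ki":0,"klh":48,"ls":59,"y":53}
After op 2 (add /n 58): {"fbc":51,"ki":0,"klh":48,"ls":59,"n":58,"y":53}
After op 3 (remove /n): {"fbc":51,"ki":0,"klh":48,"ls":59,"y":53}
After op 4 (add /y 49): {"fbc":51,"ki":0,"klh":48,"ls":59,"y":49}
After op 5 (add /e 78): {"e":78,"fbc":51,"ki":0,"klh":48,"ls":59,"y":49}
After op 6 (replace /ls 6): {"e":78,"fbc":51,"ki":0,"klh":48,"ls":6,"y":49}
After op 7 (replace /klh 31): {"e":78,"fbc":51,"ki":0,"klh":31,"ls":6,"y":49}
After op 8 (add /lpm 58): {"e":78,"fbc":51,"ki":0,"klh":31,"lpm":58,"ls":6,"y":49}
After op 9 (add /w 54): {"e":78,"fbc":51,"ki":0,"klh":31,"lpm":58,"ls":6,"w":54,"y":49}
After op 10 (replace /ls 66): {"e":78,"fbc":51,"ki":0,"klh":31,"lpm":58,"ls":66,"w":54,"y":49}
After op 11 (replace /lpm 42): {"e":78,"fbc":51,"ki":0,"klh":31,"lpm":42,"ls":66,"w":54,"y":49}
After op 12 (remove /lpm): {"e":78,"fbc":51,"ki":0,"klh":31,"ls":66,"w":54,"y":49}
After op 13 (replace /w 7): {"e":78,"fbc":51,"ki":0,"klh":31,"ls":66,"w":7,"y":49}
After op 14 (add /zag 72): {"e":78,"fbc":51,"ki":0,"klh":31,"ls":66,"w":7,"y":49,"zag":72}
After op 15 (add /ge 10): {"e":78,"fbc":51,"ge":10,"ki":0,"klh":31,"ls":66,"w":7,"y":49,"zag":72}
After op 16 (add /hm 28): {"e":78,"fbc":51,"ge":10,"hm":28,"ki":0,"klh":31,"ls":66,"w":7,"y":49,"zag":72}
After op 17 (remove /e): {"fbc":51,"ge":10,"hm":28,"ki":0,"klh":31,"ls":66,"w":7,"y":49,"zag":72}
After op 18 (replace /y 53): {"fbc":51,"ge":10,"hm":28,"ki":0,"klh":31,"ls":66,"w":7,"y":53,"zag":72}
After op 19 (remove /ki): {"fbc":51,"ge":10,"hm":28,"klh":31,"ls":66,"w":7,"y":53,"zag":72}
Size at the root: 8

Answer: 8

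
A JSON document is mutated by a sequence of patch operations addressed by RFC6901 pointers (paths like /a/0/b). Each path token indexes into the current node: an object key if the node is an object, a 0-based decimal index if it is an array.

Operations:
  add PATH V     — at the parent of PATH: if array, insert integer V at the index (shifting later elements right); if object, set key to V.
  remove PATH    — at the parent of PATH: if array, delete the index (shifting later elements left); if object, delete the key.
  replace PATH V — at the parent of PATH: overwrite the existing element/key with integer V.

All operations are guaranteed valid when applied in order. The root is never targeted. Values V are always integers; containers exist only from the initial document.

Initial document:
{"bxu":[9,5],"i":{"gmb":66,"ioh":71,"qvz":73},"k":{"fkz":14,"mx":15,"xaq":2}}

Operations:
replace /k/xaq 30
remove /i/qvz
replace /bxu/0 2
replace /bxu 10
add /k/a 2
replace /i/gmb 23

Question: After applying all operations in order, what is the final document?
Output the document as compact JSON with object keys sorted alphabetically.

After op 1 (replace /k/xaq 30): {"bxu":[9,5],"i":{"gmb":66,"ioh":71,"qvz":73},"k":{"fkz":14,"mx":15,"xaq":30}}
After op 2 (remove /i/qvz): {"bxu":[9,5],"i":{"gmb":66,"ioh":71},"k":{"fkz":14,"mx":15,"xaq":30}}
After op 3 (replace /bxu/0 2): {"bxu":[2,5],"i":{"gmb":66,"ioh":71},"k":{"fkz":14,"mx":15,"xaq":30}}
After op 4 (replace /bxu 10): {"bxu":10,"i":{"gmb":66,"ioh":71},"k":{"fkz":14,"mx":15,"xaq":30}}
After op 5 (add /k/a 2): {"bxu":10,"i":{"gmb":66,"ioh":71},"k":{"a":2,"fkz":14,"mx":15,"xaq":30}}
After op 6 (replace /i/gmb 23): {"bxu":10,"i":{"gmb":23,"ioh":71},"k":{"a":2,"fkz":14,"mx":15,"xaq":30}}

Answer: {"bxu":10,"i":{"gmb":23,"ioh":71},"k":{"a":2,"fkz":14,"mx":15,"xaq":30}}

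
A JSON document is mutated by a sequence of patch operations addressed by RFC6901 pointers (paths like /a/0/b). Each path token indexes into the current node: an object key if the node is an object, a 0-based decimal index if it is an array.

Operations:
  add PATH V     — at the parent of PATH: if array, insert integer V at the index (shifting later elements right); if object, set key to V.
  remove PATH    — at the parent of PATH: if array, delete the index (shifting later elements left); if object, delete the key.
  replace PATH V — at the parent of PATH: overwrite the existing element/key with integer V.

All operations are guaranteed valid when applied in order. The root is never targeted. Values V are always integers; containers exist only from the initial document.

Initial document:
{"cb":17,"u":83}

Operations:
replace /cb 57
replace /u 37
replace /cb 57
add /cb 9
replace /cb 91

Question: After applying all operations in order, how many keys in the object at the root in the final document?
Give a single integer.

After op 1 (replace /cb 57): {"cb":57,"u":83}
After op 2 (replace /u 37): {"cb":57,"u":37}
After op 3 (replace /cb 57): {"cb":57,"u":37}
After op 4 (add /cb 9): {"cb":9,"u":37}
After op 5 (replace /cb 91): {"cb":91,"u":37}
Size at the root: 2

Answer: 2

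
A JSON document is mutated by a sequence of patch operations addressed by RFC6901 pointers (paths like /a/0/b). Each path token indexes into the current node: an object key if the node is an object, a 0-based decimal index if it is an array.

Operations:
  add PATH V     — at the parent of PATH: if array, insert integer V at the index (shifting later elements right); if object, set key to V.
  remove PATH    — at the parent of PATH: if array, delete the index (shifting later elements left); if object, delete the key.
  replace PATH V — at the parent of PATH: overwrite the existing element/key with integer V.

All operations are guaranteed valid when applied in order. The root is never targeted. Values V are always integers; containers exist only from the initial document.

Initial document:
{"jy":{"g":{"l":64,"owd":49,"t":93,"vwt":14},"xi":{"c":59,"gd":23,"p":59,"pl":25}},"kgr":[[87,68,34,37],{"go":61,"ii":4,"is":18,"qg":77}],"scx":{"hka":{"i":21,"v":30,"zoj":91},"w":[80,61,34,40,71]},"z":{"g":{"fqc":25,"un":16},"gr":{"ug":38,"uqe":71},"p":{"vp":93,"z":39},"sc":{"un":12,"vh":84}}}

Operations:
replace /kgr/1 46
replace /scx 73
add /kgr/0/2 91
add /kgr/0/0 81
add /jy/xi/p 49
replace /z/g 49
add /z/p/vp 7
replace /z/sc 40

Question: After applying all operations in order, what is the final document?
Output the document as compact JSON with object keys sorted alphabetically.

Answer: {"jy":{"g":{"l":64,"owd":49,"t":93,"vwt":14},"xi":{"c":59,"gd":23,"p":49,"pl":25}},"kgr":[[81,87,68,91,34,37],46],"scx":73,"z":{"g":49,"gr":{"ug":38,"uqe":71},"p":{"vp":7,"z":39},"sc":40}}

Derivation:
After op 1 (replace /kgr/1 46): {"jy":{"g":{"l":64,"owd":49,"t":93,"vwt":14},"xi":{"c":59,"gd":23,"p":59,"pl":25}},"kgr":[[87,68,34,37],46],"scx":{"hka":{"i":21,"v":30,"zoj":91},"w":[80,61,34,40,71]},"z":{"g":{"fqc":25,"un":16},"gr":{"ug":38,"uqe":71},"p":{"vp":93,"z":39},"sc":{"un":12,"vh":84}}}
After op 2 (replace /scx 73): {"jy":{"g":{"l":64,"owd":49,"t":93,"vwt":14},"xi":{"c":59,"gd":23,"p":59,"pl":25}},"kgr":[[87,68,34,37],46],"scx":73,"z":{"g":{"fqc":25,"un":16},"gr":{"ug":38,"uqe":71},"p":{"vp":93,"z":39},"sc":{"un":12,"vh":84}}}
After op 3 (add /kgr/0/2 91): {"jy":{"g":{"l":64,"owd":49,"t":93,"vwt":14},"xi":{"c":59,"gd":23,"p":59,"pl":25}},"kgr":[[87,68,91,34,37],46],"scx":73,"z":{"g":{"fqc":25,"un":16},"gr":{"ug":38,"uqe":71},"p":{"vp":93,"z":39},"sc":{"un":12,"vh":84}}}
After op 4 (add /kgr/0/0 81): {"jy":{"g":{"l":64,"owd":49,"t":93,"vwt":14},"xi":{"c":59,"gd":23,"p":59,"pl":25}},"kgr":[[81,87,68,91,34,37],46],"scx":73,"z":{"g":{"fqc":25,"un":16},"gr":{"ug":38,"uqe":71},"p":{"vp":93,"z":39},"sc":{"un":12,"vh":84}}}
After op 5 (add /jy/xi/p 49): {"jy":{"g":{"l":64,"owd":49,"t":93,"vwt":14},"xi":{"c":59,"gd":23,"p":49,"pl":25}},"kgr":[[81,87,68,91,34,37],46],"scx":73,"z":{"g":{"fqc":25,"un":16},"gr":{"ug":38,"uqe":71},"p":{"vp":93,"z":39},"sc":{"un":12,"vh":84}}}
After op 6 (replace /z/g 49): {"jy":{"g":{"l":64,"owd":49,"t":93,"vwt":14},"xi":{"c":59,"gd":23,"p":49,"pl":25}},"kgr":[[81,87,68,91,34,37],46],"scx":73,"z":{"g":49,"gr":{"ug":38,"uqe":71},"p":{"vp":93,"z":39},"sc":{"un":12,"vh":84}}}
After op 7 (add /z/p/vp 7): {"jy":{"g":{"l":64,"owd":49,"t":93,"vwt":14},"xi":{"c":59,"gd":23,"p":49,"pl":25}},"kgr":[[81,87,68,91,34,37],46],"scx":73,"z":{"g":49,"gr":{"ug":38,"uqe":71},"p":{"vp":7,"z":39},"sc":{"un":12,"vh":84}}}
After op 8 (replace /z/sc 40): {"jy":{"g":{"l":64,"owd":49,"t":93,"vwt":14},"xi":{"c":59,"gd":23,"p":49,"pl":25}},"kgr":[[81,87,68,91,34,37],46],"scx":73,"z":{"g":49,"gr":{"ug":38,"uqe":71},"p":{"vp":7,"z":39},"sc":40}}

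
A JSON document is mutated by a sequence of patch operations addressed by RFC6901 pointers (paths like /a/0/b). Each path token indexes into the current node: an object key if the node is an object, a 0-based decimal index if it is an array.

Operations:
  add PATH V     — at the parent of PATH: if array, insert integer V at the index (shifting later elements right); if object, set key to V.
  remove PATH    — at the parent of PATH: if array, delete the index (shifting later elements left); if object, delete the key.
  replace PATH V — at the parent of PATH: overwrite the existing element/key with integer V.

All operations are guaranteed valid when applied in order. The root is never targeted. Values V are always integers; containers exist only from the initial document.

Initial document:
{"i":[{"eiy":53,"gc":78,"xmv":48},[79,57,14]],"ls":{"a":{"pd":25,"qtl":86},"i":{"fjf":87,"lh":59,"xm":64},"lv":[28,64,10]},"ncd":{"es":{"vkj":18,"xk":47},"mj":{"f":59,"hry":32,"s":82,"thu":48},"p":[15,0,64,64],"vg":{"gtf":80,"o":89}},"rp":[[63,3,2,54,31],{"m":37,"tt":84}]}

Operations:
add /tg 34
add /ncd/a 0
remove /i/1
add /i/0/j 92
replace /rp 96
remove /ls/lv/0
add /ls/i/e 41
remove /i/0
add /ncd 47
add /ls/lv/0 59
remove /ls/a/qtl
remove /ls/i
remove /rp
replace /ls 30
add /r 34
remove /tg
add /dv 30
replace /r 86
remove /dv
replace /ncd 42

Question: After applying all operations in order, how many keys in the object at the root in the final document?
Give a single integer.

After op 1 (add /tg 34): {"i":[{"eiy":53,"gc":78,"xmv":48},[79,57,14]],"ls":{"a":{"pd":25,"qtl":86},"i":{"fjf":87,"lh":59,"xm":64},"lv":[28,64,10]},"ncd":{"es":{"vkj":18,"xk":47},"mj":{"f":59,"hry":32,"s":82,"thu":48},"p":[15,0,64,64],"vg":{"gtf":80,"o":89}},"rp":[[63,3,2,54,31],{"m":37,"tt":84}],"tg":34}
After op 2 (add /ncd/a 0): {"i":[{"eiy":53,"gc":78,"xmv":48},[79,57,14]],"ls":{"a":{"pd":25,"qtl":86},"i":{"fjf":87,"lh":59,"xm":64},"lv":[28,64,10]},"ncd":{"a":0,"es":{"vkj":18,"xk":47},"mj":{"f":59,"hry":32,"s":82,"thu":48},"p":[15,0,64,64],"vg":{"gtf":80,"o":89}},"rp":[[63,3,2,54,31],{"m":37,"tt":84}],"tg":34}
After op 3 (remove /i/1): {"i":[{"eiy":53,"gc":78,"xmv":48}],"ls":{"a":{"pd":25,"qtl":86},"i":{"fjf":87,"lh":59,"xm":64},"lv":[28,64,10]},"ncd":{"a":0,"es":{"vkj":18,"xk":47},"mj":{"f":59,"hry":32,"s":82,"thu":48},"p":[15,0,64,64],"vg":{"gtf":80,"o":89}},"rp":[[63,3,2,54,31],{"m":37,"tt":84}],"tg":34}
After op 4 (add /i/0/j 92): {"i":[{"eiy":53,"gc":78,"j":92,"xmv":48}],"ls":{"a":{"pd":25,"qtl":86},"i":{"fjf":87,"lh":59,"xm":64},"lv":[28,64,10]},"ncd":{"a":0,"es":{"vkj":18,"xk":47},"mj":{"f":59,"hry":32,"s":82,"thu":48},"p":[15,0,64,64],"vg":{"gtf":80,"o":89}},"rp":[[63,3,2,54,31],{"m":37,"tt":84}],"tg":34}
After op 5 (replace /rp 96): {"i":[{"eiy":53,"gc":78,"j":92,"xmv":48}],"ls":{"a":{"pd":25,"qtl":86},"i":{"fjf":87,"lh":59,"xm":64},"lv":[28,64,10]},"ncd":{"a":0,"es":{"vkj":18,"xk":47},"mj":{"f":59,"hry":32,"s":82,"thu":48},"p":[15,0,64,64],"vg":{"gtf":80,"o":89}},"rp":96,"tg":34}
After op 6 (remove /ls/lv/0): {"i":[{"eiy":53,"gc":78,"j":92,"xmv":48}],"ls":{"a":{"pd":25,"qtl":86},"i":{"fjf":87,"lh":59,"xm":64},"lv":[64,10]},"ncd":{"a":0,"es":{"vkj":18,"xk":47},"mj":{"f":59,"hry":32,"s":82,"thu":48},"p":[15,0,64,64],"vg":{"gtf":80,"o":89}},"rp":96,"tg":34}
After op 7 (add /ls/i/e 41): {"i":[{"eiy":53,"gc":78,"j":92,"xmv":48}],"ls":{"a":{"pd":25,"qtl":86},"i":{"e":41,"fjf":87,"lh":59,"xm":64},"lv":[64,10]},"ncd":{"a":0,"es":{"vkj":18,"xk":47},"mj":{"f":59,"hry":32,"s":82,"thu":48},"p":[15,0,64,64],"vg":{"gtf":80,"o":89}},"rp":96,"tg":34}
After op 8 (remove /i/0): {"i":[],"ls":{"a":{"pd":25,"qtl":86},"i":{"e":41,"fjf":87,"lh":59,"xm":64},"lv":[64,10]},"ncd":{"a":0,"es":{"vkj":18,"xk":47},"mj":{"f":59,"hry":32,"s":82,"thu":48},"p":[15,0,64,64],"vg":{"gtf":80,"o":89}},"rp":96,"tg":34}
After op 9 (add /ncd 47): {"i":[],"ls":{"a":{"pd":25,"qtl":86},"i":{"e":41,"fjf":87,"lh":59,"xm":64},"lv":[64,10]},"ncd":47,"rp":96,"tg":34}
After op 10 (add /ls/lv/0 59): {"i":[],"ls":{"a":{"pd":25,"qtl":86},"i":{"e":41,"fjf":87,"lh":59,"xm":64},"lv":[59,64,10]},"ncd":47,"rp":96,"tg":34}
After op 11 (remove /ls/a/qtl): {"i":[],"ls":{"a":{"pd":25},"i":{"e":41,"fjf":87,"lh":59,"xm":64},"lv":[59,64,10]},"ncd":47,"rp":96,"tg":34}
After op 12 (remove /ls/i): {"i":[],"ls":{"a":{"pd":25},"lv":[59,64,10]},"ncd":47,"rp":96,"tg":34}
After op 13 (remove /rp): {"i":[],"ls":{"a":{"pd":25},"lv":[59,64,10]},"ncd":47,"tg":34}
After op 14 (replace /ls 30): {"i":[],"ls":30,"ncd":47,"tg":34}
After op 15 (add /r 34): {"i":[],"ls":30,"ncd":47,"r":34,"tg":34}
After op 16 (remove /tg): {"i":[],"ls":30,"ncd":47,"r":34}
After op 17 (add /dv 30): {"dv":30,"i":[],"ls":30,"ncd":47,"r":34}
After op 18 (replace /r 86): {"dv":30,"i":[],"ls":30,"ncd":47,"r":86}
After op 19 (remove /dv): {"i":[],"ls":30,"ncd":47,"r":86}
After op 20 (replace /ncd 42): {"i":[],"ls":30,"ncd":42,"r":86}
Size at the root: 4

Answer: 4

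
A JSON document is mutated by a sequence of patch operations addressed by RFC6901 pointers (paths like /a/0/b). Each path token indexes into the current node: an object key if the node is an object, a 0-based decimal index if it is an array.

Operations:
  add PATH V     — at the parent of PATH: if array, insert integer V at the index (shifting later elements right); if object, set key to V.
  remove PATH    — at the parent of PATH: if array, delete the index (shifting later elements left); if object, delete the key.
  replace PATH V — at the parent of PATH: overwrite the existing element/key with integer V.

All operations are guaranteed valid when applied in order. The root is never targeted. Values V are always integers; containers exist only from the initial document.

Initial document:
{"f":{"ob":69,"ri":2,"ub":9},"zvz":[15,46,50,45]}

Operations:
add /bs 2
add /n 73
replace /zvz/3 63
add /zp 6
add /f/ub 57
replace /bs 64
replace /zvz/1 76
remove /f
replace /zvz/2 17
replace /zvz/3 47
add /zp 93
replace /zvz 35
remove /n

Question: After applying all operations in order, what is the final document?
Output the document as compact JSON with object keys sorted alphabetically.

After op 1 (add /bs 2): {"bs":2,"f":{"ob":69,"ri":2,"ub":9},"zvz":[15,46,50,45]}
After op 2 (add /n 73): {"bs":2,"f":{"ob":69,"ri":2,"ub":9},"n":73,"zvz":[15,46,50,45]}
After op 3 (replace /zvz/3 63): {"bs":2,"f":{"ob":69,"ri":2,"ub":9},"n":73,"zvz":[15,46,50,63]}
After op 4 (add /zp 6): {"bs":2,"f":{"ob":69,"ri":2,"ub":9},"n":73,"zp":6,"zvz":[15,46,50,63]}
After op 5 (add /f/ub 57): {"bs":2,"f":{"ob":69,"ri":2,"ub":57},"n":73,"zp":6,"zvz":[15,46,50,63]}
After op 6 (replace /bs 64): {"bs":64,"f":{"ob":69,"ri":2,"ub":57},"n":73,"zp":6,"zvz":[15,46,50,63]}
After op 7 (replace /zvz/1 76): {"bs":64,"f":{"ob":69,"ri":2,"ub":57},"n":73,"zp":6,"zvz":[15,76,50,63]}
After op 8 (remove /f): {"bs":64,"n":73,"zp":6,"zvz":[15,76,50,63]}
After op 9 (replace /zvz/2 17): {"bs":64,"n":73,"zp":6,"zvz":[15,76,17,63]}
After op 10 (replace /zvz/3 47): {"bs":64,"n":73,"zp":6,"zvz":[15,76,17,47]}
After op 11 (add /zp 93): {"bs":64,"n":73,"zp":93,"zvz":[15,76,17,47]}
After op 12 (replace /zvz 35): {"bs":64,"n":73,"zp":93,"zvz":35}
After op 13 (remove /n): {"bs":64,"zp":93,"zvz":35}

Answer: {"bs":64,"zp":93,"zvz":35}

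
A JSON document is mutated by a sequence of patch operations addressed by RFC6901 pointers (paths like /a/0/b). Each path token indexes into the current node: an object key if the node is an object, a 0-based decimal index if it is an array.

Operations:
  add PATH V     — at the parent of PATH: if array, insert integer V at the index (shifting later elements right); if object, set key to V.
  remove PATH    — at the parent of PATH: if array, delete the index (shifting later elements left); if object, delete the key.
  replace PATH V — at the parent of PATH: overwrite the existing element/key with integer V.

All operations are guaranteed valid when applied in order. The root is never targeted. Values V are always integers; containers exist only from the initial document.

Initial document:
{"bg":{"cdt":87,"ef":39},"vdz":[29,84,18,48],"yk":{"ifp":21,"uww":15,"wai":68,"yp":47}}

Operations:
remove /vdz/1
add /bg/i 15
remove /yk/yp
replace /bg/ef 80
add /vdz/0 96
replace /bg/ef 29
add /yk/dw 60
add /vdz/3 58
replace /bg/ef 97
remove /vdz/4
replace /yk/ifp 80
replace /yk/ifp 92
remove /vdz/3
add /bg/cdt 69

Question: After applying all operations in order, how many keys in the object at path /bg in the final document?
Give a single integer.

After op 1 (remove /vdz/1): {"bg":{"cdt":87,"ef":39},"vdz":[29,18,48],"yk":{"ifp":21,"uww":15,"wai":68,"yp":47}}
After op 2 (add /bg/i 15): {"bg":{"cdt":87,"ef":39,"i":15},"vdz":[29,18,48],"yk":{"ifp":21,"uww":15,"wai":68,"yp":47}}
After op 3 (remove /yk/yp): {"bg":{"cdt":87,"ef":39,"i":15},"vdz":[29,18,48],"yk":{"ifp":21,"uww":15,"wai":68}}
After op 4 (replace /bg/ef 80): {"bg":{"cdt":87,"ef":80,"i":15},"vdz":[29,18,48],"yk":{"ifp":21,"uww":15,"wai":68}}
After op 5 (add /vdz/0 96): {"bg":{"cdt":87,"ef":80,"i":15},"vdz":[96,29,18,48],"yk":{"ifp":21,"uww":15,"wai":68}}
After op 6 (replace /bg/ef 29): {"bg":{"cdt":87,"ef":29,"i":15},"vdz":[96,29,18,48],"yk":{"ifp":21,"uww":15,"wai":68}}
After op 7 (add /yk/dw 60): {"bg":{"cdt":87,"ef":29,"i":15},"vdz":[96,29,18,48],"yk":{"dw":60,"ifp":21,"uww":15,"wai":68}}
After op 8 (add /vdz/3 58): {"bg":{"cdt":87,"ef":29,"i":15},"vdz":[96,29,18,58,48],"yk":{"dw":60,"ifp":21,"uww":15,"wai":68}}
After op 9 (replace /bg/ef 97): {"bg":{"cdt":87,"ef":97,"i":15},"vdz":[96,29,18,58,48],"yk":{"dw":60,"ifp":21,"uww":15,"wai":68}}
After op 10 (remove /vdz/4): {"bg":{"cdt":87,"ef":97,"i":15},"vdz":[96,29,18,58],"yk":{"dw":60,"ifp":21,"uww":15,"wai":68}}
After op 11 (replace /yk/ifp 80): {"bg":{"cdt":87,"ef":97,"i":15},"vdz":[96,29,18,58],"yk":{"dw":60,"ifp":80,"uww":15,"wai":68}}
After op 12 (replace /yk/ifp 92): {"bg":{"cdt":87,"ef":97,"i":15},"vdz":[96,29,18,58],"yk":{"dw":60,"ifp":92,"uww":15,"wai":68}}
After op 13 (remove /vdz/3): {"bg":{"cdt":87,"ef":97,"i":15},"vdz":[96,29,18],"yk":{"dw":60,"ifp":92,"uww":15,"wai":68}}
After op 14 (add /bg/cdt 69): {"bg":{"cdt":69,"ef":97,"i":15},"vdz":[96,29,18],"yk":{"dw":60,"ifp":92,"uww":15,"wai":68}}
Size at path /bg: 3

Answer: 3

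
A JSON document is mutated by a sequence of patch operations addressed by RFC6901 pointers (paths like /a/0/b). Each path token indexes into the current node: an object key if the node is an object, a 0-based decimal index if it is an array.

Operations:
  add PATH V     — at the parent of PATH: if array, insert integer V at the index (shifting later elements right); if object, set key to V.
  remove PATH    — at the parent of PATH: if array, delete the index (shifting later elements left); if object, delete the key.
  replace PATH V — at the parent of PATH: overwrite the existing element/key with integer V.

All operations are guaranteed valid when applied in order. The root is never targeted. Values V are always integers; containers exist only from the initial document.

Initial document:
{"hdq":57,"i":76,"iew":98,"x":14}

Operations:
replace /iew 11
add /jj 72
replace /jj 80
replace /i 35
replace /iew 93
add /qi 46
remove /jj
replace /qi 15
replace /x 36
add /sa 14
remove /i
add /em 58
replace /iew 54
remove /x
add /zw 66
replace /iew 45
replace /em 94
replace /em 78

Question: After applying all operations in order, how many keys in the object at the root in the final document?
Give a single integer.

Answer: 6

Derivation:
After op 1 (replace /iew 11): {"hdq":57,"i":76,"iew":11,"x":14}
After op 2 (add /jj 72): {"hdq":57,"i":76,"iew":11,"jj":72,"x":14}
After op 3 (replace /jj 80): {"hdq":57,"i":76,"iew":11,"jj":80,"x":14}
After op 4 (replace /i 35): {"hdq":57,"i":35,"iew":11,"jj":80,"x":14}
After op 5 (replace /iew 93): {"hdq":57,"i":35,"iew":93,"jj":80,"x":14}
After op 6 (add /qi 46): {"hdq":57,"i":35,"iew":93,"jj":80,"qi":46,"x":14}
After op 7 (remove /jj): {"hdq":57,"i":35,"iew":93,"qi":46,"x":14}
After op 8 (replace /qi 15): {"hdq":57,"i":35,"iew":93,"qi":15,"x":14}
After op 9 (replace /x 36): {"hdq":57,"i":35,"iew":93,"qi":15,"x":36}
After op 10 (add /sa 14): {"hdq":57,"i":35,"iew":93,"qi":15,"sa":14,"x":36}
After op 11 (remove /i): {"hdq":57,"iew":93,"qi":15,"sa":14,"x":36}
After op 12 (add /em 58): {"em":58,"hdq":57,"iew":93,"qi":15,"sa":14,"x":36}
After op 13 (replace /iew 54): {"em":58,"hdq":57,"iew":54,"qi":15,"sa":14,"x":36}
After op 14 (remove /x): {"em":58,"hdq":57,"iew":54,"qi":15,"sa":14}
After op 15 (add /zw 66): {"em":58,"hdq":57,"iew":54,"qi":15,"sa":14,"zw":66}
After op 16 (replace /iew 45): {"em":58,"hdq":57,"iew":45,"qi":15,"sa":14,"zw":66}
After op 17 (replace /em 94): {"em":94,"hdq":57,"iew":45,"qi":15,"sa":14,"zw":66}
After op 18 (replace /em 78): {"em":78,"hdq":57,"iew":45,"qi":15,"sa":14,"zw":66}
Size at the root: 6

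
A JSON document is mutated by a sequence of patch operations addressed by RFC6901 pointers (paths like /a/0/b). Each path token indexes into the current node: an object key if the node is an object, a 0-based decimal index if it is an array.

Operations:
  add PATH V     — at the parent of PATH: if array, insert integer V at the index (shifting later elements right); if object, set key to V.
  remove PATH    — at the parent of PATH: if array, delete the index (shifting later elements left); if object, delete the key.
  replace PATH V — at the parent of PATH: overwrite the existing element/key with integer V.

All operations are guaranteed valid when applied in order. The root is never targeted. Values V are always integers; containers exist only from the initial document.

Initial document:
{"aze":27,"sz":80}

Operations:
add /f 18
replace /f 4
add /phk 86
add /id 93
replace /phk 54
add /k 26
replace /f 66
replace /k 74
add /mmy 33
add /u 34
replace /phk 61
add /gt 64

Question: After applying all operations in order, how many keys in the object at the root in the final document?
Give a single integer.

Answer: 9

Derivation:
After op 1 (add /f 18): {"aze":27,"f":18,"sz":80}
After op 2 (replace /f 4): {"aze":27,"f":4,"sz":80}
After op 3 (add /phk 86): {"aze":27,"f":4,"phk":86,"sz":80}
After op 4 (add /id 93): {"aze":27,"f":4,"id":93,"phk":86,"sz":80}
After op 5 (replace /phk 54): {"aze":27,"f":4,"id":93,"phk":54,"sz":80}
After op 6 (add /k 26): {"aze":27,"f":4,"id":93,"k":26,"phk":54,"sz":80}
After op 7 (replace /f 66): {"aze":27,"f":66,"id":93,"k":26,"phk":54,"sz":80}
After op 8 (replace /k 74): {"aze":27,"f":66,"id":93,"k":74,"phk":54,"sz":80}
After op 9 (add /mmy 33): {"aze":27,"f":66,"id":93,"k":74,"mmy":33,"phk":54,"sz":80}
After op 10 (add /u 34): {"aze":27,"f":66,"id":93,"k":74,"mmy":33,"phk":54,"sz":80,"u":34}
After op 11 (replace /phk 61): {"aze":27,"f":66,"id":93,"k":74,"mmy":33,"phk":61,"sz":80,"u":34}
After op 12 (add /gt 64): {"aze":27,"f":66,"gt":64,"id":93,"k":74,"mmy":33,"phk":61,"sz":80,"u":34}
Size at the root: 9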